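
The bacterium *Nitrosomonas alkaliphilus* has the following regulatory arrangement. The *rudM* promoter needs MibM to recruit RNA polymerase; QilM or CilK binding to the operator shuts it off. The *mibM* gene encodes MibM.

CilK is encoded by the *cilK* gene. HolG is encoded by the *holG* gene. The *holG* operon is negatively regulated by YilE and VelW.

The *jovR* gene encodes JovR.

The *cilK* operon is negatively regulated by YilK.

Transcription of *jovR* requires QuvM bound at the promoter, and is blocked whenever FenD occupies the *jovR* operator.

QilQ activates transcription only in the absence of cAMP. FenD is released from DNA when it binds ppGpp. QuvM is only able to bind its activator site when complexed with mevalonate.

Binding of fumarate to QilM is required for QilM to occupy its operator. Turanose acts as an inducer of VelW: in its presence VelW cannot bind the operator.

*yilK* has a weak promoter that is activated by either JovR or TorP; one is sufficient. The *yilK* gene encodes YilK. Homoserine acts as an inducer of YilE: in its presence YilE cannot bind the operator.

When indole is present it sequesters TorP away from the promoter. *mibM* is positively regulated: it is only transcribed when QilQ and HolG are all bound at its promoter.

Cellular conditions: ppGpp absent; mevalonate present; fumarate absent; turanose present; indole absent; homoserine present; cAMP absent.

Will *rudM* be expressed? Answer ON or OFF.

cAMP is absent, so QilQ is active.
Homoserine is present, so YilE is inactive.
Turanose is present, so VelW is inactive.
With no repressor bound, *holG* is transcribed.
So HolG is produced and active.
No repressor is bound and QilQ and HolG are active, so *mibM* is transcribed.
So MibM is produced and active.
Fumarate is absent, so QilM is inactive.
Mevalonate is present, so QuvM is active.
ppGpp is absent, so FenD is active.
With repressor FenD bound, *jovR* is not transcribed.
So JovR is not produced.
Indole is absent, so TorP is active.
Activator TorP is present, so *yilK* is transcribed.
So YilK is produced and active.
With repressor YilK bound, *cilK* is not transcribed.
So CilK is not produced.
No repressor is bound and MibM is active, so *rudM* is transcribed.

ON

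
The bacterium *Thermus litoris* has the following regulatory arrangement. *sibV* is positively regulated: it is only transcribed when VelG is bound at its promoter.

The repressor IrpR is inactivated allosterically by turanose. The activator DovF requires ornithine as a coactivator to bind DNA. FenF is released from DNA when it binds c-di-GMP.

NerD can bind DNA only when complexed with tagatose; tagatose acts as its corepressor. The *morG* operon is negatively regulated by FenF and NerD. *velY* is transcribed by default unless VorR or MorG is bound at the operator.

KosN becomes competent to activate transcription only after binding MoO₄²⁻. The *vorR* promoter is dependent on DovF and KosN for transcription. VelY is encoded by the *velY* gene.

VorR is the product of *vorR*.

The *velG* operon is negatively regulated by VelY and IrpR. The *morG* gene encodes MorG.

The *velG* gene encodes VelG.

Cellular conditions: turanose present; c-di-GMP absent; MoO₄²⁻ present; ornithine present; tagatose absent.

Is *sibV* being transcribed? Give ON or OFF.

ON

Ornithine is present, so DovF is active.
MoO₄²⁻ is present, so KosN is active.
No repressor is bound and DovF and KosN are active, so *vorR* is transcribed.
So VorR is produced and active.
c-di-GMP is absent, so FenF is active.
Tagatose is absent, so NerD is inactive.
With repressor FenF bound, *morG* is not transcribed.
So MorG is not produced.
With repressor VorR bound, *velY* is not transcribed.
So VelY is not produced.
Turanose is present, so IrpR is inactive.
With no repressor bound, *velG* is transcribed.
So VelG is produced and active.
No repressor is bound and VelG is active, so *sibV* is transcribed.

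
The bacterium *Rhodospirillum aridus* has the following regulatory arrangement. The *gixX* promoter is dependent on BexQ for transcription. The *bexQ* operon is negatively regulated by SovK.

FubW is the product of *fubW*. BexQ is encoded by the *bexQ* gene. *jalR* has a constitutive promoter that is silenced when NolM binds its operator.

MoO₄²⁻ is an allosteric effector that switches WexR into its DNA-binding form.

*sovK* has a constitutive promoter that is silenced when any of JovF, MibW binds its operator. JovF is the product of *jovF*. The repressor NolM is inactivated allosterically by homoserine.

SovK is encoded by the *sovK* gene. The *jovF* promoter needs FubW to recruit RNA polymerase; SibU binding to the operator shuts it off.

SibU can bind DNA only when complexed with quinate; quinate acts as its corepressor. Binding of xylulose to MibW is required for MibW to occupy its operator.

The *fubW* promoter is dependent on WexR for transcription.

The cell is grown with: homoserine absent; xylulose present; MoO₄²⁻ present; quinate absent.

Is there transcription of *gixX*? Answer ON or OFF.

MoO₄²⁻ is present, so WexR is active.
No repressor is bound and WexR is active, so *fubW* is transcribed.
So FubW is produced and active.
Quinate is absent, so SibU is inactive.
No repressor is bound and FubW is active, so *jovF* is transcribed.
So JovF is produced and active.
Xylulose is present, so MibW is active.
With repressor JovF bound, *sovK* is not transcribed.
So SovK is not produced.
With no repressor bound, *bexQ* is transcribed.
So BexQ is produced and active.
No repressor is bound and BexQ is active, so *gixX* is transcribed.

ON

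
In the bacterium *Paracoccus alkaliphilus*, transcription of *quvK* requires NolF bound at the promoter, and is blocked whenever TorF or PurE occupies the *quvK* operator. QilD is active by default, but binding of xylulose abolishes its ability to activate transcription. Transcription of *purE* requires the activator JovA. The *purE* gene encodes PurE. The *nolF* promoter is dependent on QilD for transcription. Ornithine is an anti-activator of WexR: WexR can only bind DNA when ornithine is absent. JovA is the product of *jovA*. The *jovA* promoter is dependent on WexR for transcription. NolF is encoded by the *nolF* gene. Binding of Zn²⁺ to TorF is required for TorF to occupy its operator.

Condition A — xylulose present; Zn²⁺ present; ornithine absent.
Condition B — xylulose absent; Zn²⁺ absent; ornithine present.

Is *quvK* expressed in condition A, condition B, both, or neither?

B only

Condition A:
Xylulose is present, so QilD is inactive.
Required activator QilD is absent, so *nolF* is not transcribed.
So NolF is not produced.
Zn²⁺ is present, so TorF is active.
Ornithine is absent, so WexR is active.
No repressor is bound and WexR is active, so *jovA* is transcribed.
So JovA is produced and active.
No repressor is bound and JovA is active, so *purE* is transcribed.
So PurE is produced and active.
With repressor TorF bound, *quvK* is not transcribed.
→ *quvK* is OFF in A.
Condition B:
Xylulose is absent, so QilD is active.
No repressor is bound and QilD is active, so *nolF* is transcribed.
So NolF is produced and active.
Zn²⁺ is absent, so TorF is inactive.
Ornithine is present, so WexR is inactive.
Required activator WexR is absent, so *jovA* is not transcribed.
So JovA is not produced.
Required activator JovA is absent, so *purE* is not transcribed.
So PurE is not produced.
No repressor is bound and NolF is active, so *quvK* is transcribed.
→ *quvK* is ON in B.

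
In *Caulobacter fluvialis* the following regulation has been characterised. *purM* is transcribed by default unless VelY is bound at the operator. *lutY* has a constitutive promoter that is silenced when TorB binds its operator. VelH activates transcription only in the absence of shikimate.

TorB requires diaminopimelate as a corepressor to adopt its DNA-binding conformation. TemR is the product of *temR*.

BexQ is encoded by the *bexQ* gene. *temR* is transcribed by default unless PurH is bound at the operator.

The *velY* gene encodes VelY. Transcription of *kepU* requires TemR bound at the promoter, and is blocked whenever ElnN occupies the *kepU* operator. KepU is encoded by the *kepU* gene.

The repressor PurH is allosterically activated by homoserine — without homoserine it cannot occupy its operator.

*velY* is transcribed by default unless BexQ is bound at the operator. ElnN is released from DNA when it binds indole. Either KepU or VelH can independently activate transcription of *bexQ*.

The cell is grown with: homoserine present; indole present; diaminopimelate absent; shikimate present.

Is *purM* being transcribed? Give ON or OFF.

Homoserine is present, so PurH is active.
With repressor PurH bound, *temR* is not transcribed.
So TemR is not produced.
Indole is present, so ElnN is inactive.
Required activator TemR is absent, so *kepU* is not transcribed.
So KepU is not produced.
Shikimate is present, so VelH is inactive.
No activator is available at the *bexQ* promoter, so *bexQ* is not transcribed.
So BexQ is not produced.
With no repressor bound, *velY* is transcribed.
So VelY is produced and active.
With repressor VelY bound, *purM* is not transcribed.

OFF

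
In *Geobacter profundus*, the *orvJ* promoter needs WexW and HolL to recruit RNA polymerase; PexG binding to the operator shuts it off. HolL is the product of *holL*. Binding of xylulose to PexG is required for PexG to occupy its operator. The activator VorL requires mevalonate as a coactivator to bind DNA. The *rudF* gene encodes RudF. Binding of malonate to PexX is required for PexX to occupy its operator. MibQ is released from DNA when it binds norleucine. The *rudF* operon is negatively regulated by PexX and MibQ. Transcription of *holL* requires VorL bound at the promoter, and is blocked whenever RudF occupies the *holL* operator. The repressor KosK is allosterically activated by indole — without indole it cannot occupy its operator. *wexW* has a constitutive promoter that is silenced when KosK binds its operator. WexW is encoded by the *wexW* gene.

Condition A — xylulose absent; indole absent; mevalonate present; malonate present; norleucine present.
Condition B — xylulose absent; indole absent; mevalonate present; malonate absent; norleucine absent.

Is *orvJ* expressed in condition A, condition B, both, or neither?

both

Condition A:
Xylulose is absent, so PexG is inactive.
Indole is absent, so KosK is inactive.
With no repressor bound, *wexW* is transcribed.
So WexW is produced and active.
Mevalonate is present, so VorL is active.
Malonate is present, so PexX is active.
Norleucine is present, so MibQ is inactive.
With repressor PexX bound, *rudF* is not transcribed.
So RudF is not produced.
No repressor is bound and VorL is active, so *holL* is transcribed.
So HolL is produced and active.
No repressor is bound and WexW and HolL are active, so *orvJ* is transcribed.
→ *orvJ* is ON in A.
Condition B:
Xylulose is absent, so PexG is inactive.
Indole is absent, so KosK is inactive.
With no repressor bound, *wexW* is transcribed.
So WexW is produced and active.
Mevalonate is present, so VorL is active.
Malonate is absent, so PexX is inactive.
Norleucine is absent, so MibQ is active.
With repressor MibQ bound, *rudF* is not transcribed.
So RudF is not produced.
No repressor is bound and VorL is active, so *holL* is transcribed.
So HolL is produced and active.
No repressor is bound and WexW and HolL are active, so *orvJ* is transcribed.
→ *orvJ* is ON in B.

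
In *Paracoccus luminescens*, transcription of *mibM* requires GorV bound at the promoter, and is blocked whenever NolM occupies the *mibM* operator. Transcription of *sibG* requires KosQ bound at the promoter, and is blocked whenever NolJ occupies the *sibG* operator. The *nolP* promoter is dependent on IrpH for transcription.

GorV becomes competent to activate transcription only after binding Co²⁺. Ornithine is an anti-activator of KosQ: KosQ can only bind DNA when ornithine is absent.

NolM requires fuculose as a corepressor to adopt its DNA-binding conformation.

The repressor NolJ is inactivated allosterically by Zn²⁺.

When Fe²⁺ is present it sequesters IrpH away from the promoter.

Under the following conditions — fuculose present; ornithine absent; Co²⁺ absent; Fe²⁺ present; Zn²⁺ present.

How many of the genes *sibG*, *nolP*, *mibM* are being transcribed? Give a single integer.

1

Zn²⁺ is present, so NolJ is inactive.
Ornithine is absent, so KosQ is active.
No repressor is bound and KosQ is active, so *sibG* is transcribed.
→ *sibG* is ON.
Fe²⁺ is present, so IrpH is inactive.
Required activator IrpH is absent, so *nolP* is not transcribed.
→ *nolP* is OFF.
Co²⁺ is absent, so GorV is inactive.
Fuculose is present, so NolM is active.
With repressor NolM bound, *mibM* is not transcribed.
→ *mibM* is OFF.
1 of the 3 genes is transcribed.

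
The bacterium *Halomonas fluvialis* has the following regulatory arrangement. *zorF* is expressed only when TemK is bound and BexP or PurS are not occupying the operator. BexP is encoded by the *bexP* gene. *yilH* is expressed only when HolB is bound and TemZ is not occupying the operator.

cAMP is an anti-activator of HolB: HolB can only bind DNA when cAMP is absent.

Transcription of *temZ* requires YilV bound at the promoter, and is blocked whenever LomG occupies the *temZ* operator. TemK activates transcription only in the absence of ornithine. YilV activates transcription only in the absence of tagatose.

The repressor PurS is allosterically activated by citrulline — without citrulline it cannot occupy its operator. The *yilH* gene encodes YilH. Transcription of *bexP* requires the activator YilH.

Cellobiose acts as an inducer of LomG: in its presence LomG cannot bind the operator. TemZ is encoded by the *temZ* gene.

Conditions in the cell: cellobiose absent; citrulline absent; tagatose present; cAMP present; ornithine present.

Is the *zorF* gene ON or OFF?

Ornithine is present, so TemK is inactive.
Cellobiose is absent, so LomG is active.
Tagatose is present, so YilV is inactive.
With repressor LomG bound, *temZ* is not transcribed.
So TemZ is not produced.
cAMP is present, so HolB is inactive.
Required activator HolB is absent, so *yilH* is not transcribed.
So YilH is not produced.
Required activator YilH is absent, so *bexP* is not transcribed.
So BexP is not produced.
Citrulline is absent, so PurS is inactive.
Required activator TemK is absent, so *zorF* is not transcribed.

OFF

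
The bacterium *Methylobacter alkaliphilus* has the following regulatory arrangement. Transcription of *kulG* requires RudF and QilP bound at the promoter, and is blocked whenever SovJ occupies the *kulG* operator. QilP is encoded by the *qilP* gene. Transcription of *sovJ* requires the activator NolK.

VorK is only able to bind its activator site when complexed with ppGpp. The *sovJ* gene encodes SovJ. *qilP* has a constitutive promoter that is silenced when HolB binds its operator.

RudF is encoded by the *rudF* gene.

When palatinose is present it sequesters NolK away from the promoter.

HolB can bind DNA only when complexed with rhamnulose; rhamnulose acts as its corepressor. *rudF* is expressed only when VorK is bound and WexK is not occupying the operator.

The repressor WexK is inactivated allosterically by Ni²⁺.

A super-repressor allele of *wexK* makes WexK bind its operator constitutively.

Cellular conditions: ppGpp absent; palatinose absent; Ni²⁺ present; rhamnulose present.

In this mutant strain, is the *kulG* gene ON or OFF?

OFF

WexK is constitutively active in this strain.
ppGpp is absent, so VorK is inactive.
With repressor WexK bound, *rudF* is not transcribed.
So RudF is not produced.
Rhamnulose is present, so HolB is active.
With repressor HolB bound, *qilP* is not transcribed.
So QilP is not produced.
Palatinose is absent, so NolK is active.
No repressor is bound and NolK is active, so *sovJ* is transcribed.
So SovJ is produced and active.
With repressor SovJ bound, *kulG* is not transcribed.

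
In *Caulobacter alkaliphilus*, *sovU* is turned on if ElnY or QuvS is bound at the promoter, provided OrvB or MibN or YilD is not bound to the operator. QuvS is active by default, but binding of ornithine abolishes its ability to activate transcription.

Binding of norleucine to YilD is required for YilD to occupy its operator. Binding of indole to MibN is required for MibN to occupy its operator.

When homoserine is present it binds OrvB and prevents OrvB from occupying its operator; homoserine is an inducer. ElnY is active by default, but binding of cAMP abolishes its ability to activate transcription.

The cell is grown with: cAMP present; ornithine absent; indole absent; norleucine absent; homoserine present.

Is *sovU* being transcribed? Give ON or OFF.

Homoserine is present, so OrvB is inactive.
Indole is absent, so MibN is inactive.
cAMP is present, so ElnY is inactive.
Norleucine is absent, so YilD is inactive.
Ornithine is absent, so QuvS is active.
Activator QuvS is present, so *sovU* is transcribed.

ON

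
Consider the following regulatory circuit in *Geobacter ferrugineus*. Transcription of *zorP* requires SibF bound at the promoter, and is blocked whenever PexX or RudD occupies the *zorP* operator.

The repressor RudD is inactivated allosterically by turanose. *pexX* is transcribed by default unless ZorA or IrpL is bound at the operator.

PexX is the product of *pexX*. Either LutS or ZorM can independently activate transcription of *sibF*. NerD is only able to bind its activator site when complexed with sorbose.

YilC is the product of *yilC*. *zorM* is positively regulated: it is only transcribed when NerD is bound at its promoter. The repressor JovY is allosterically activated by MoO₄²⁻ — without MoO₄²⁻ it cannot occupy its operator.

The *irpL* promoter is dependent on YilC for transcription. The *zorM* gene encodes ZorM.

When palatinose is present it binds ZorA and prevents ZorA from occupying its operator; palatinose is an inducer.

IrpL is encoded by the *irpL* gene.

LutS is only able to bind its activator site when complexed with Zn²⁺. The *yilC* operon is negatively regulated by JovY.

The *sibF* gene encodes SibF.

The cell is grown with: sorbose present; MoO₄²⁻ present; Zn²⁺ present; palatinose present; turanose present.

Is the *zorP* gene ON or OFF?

OFF

Palatinose is present, so ZorA is inactive.
MoO₄²⁻ is present, so JovY is active.
With repressor JovY bound, *yilC* is not transcribed.
So YilC is not produced.
Required activator YilC is absent, so *irpL* is not transcribed.
So IrpL is not produced.
With no repressor bound, *pexX* is transcribed.
So PexX is produced and active.
Turanose is present, so RudD is inactive.
Zn²⁺ is present, so LutS is active.
Sorbose is present, so NerD is active.
No repressor is bound and NerD is active, so *zorM* is transcribed.
So ZorM is produced and active.
Activator LutS is present, so *sibF* is transcribed.
So SibF is produced and active.
With repressor PexX bound, *zorP* is not transcribed.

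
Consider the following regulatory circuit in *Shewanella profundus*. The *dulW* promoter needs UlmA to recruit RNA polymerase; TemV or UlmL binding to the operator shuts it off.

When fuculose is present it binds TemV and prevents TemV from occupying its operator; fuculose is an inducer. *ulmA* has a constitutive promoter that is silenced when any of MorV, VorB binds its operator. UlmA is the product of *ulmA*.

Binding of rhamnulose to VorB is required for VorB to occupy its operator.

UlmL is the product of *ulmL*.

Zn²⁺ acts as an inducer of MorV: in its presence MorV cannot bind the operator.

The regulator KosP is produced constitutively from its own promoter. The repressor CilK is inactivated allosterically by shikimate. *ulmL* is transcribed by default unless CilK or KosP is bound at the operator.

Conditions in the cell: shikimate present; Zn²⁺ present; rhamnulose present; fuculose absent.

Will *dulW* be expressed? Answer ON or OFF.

OFF

Fuculose is absent, so TemV is active.
Shikimate is present, so CilK is inactive.
KosP is produced constitutively and is active.
With repressor KosP bound, *ulmL* is not transcribed.
So UlmL is not produced.
Zn²⁺ is present, so MorV is inactive.
Rhamnulose is present, so VorB is active.
With repressor VorB bound, *ulmA* is not transcribed.
So UlmA is not produced.
With repressor TemV bound, *dulW* is not transcribed.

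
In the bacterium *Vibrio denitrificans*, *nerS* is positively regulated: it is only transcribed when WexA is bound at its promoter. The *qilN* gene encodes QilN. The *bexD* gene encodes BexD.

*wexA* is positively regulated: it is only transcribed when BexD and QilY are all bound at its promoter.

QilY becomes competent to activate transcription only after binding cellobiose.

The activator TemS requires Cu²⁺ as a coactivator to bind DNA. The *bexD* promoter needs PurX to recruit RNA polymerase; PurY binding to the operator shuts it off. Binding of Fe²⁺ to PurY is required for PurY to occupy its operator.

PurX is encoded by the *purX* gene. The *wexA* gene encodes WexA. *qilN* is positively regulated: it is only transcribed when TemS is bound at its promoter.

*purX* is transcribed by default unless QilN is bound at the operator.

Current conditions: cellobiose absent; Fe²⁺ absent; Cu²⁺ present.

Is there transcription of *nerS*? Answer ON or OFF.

Cu²⁺ is present, so TemS is active.
No repressor is bound and TemS is active, so *qilN* is transcribed.
So QilN is produced and active.
With repressor QilN bound, *purX* is not transcribed.
So PurX is not produced.
Fe²⁺ is absent, so PurY is inactive.
Required activator PurX is absent, so *bexD* is not transcribed.
So BexD is not produced.
Cellobiose is absent, so QilY is inactive.
Required activator BexD is absent, so *wexA* is not transcribed.
So WexA is not produced.
Required activator WexA is absent, so *nerS* is not transcribed.

OFF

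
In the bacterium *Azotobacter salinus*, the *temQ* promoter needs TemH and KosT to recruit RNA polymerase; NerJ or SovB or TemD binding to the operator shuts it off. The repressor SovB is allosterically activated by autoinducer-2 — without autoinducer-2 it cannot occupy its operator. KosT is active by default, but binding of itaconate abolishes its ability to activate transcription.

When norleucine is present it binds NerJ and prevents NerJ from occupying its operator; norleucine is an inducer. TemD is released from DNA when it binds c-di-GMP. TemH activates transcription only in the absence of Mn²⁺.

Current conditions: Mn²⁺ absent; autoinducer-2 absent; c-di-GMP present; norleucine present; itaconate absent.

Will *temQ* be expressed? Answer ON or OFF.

Mn²⁺ is absent, so TemH is active.
Norleucine is present, so NerJ is inactive.
Itaconate is absent, so KosT is active.
Autoinducer-2 is absent, so SovB is inactive.
c-di-GMP is present, so TemD is inactive.
No repressor is bound and TemH and KosT are active, so *temQ* is transcribed.

ON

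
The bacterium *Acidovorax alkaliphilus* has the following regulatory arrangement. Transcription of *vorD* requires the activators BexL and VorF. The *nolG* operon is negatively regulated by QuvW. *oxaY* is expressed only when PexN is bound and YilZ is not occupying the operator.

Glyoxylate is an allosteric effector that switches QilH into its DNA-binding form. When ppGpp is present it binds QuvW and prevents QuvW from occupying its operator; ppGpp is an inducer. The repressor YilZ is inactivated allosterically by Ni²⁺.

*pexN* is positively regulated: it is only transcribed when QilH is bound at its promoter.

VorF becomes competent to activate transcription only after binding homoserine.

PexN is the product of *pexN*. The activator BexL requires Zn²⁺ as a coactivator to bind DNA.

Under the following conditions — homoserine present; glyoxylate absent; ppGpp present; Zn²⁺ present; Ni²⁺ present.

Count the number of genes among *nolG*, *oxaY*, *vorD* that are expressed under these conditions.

2

ppGpp is present, so QuvW is inactive.
With no repressor bound, *nolG* is transcribed.
→ *nolG* is ON.
Ni²⁺ is present, so YilZ is inactive.
Glyoxylate is absent, so QilH is inactive.
Required activator QilH is absent, so *pexN* is not transcribed.
So PexN is not produced.
Required activator PexN is absent, so *oxaY* is not transcribed.
→ *oxaY* is OFF.
Zn²⁺ is present, so BexL is active.
Homoserine is present, so VorF is active.
No repressor is bound and BexL and VorF are active, so *vorD* is transcribed.
→ *vorD* is ON.
2 of the 3 genes are transcribed.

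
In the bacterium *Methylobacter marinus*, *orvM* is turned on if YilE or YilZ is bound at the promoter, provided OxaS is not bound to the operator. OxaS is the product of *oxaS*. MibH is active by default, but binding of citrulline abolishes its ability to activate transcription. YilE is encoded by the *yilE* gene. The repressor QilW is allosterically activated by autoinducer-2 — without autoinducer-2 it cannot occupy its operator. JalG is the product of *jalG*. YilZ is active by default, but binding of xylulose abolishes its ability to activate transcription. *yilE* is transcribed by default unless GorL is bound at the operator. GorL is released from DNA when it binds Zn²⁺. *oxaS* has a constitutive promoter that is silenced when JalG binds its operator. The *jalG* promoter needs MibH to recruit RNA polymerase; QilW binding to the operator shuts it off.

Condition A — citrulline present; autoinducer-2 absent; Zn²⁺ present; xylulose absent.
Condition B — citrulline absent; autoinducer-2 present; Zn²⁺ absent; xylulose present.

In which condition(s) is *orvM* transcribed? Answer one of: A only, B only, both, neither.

neither

Condition A:
Citrulline is present, so MibH is inactive.
Autoinducer-2 is absent, so QilW is inactive.
Required activator MibH is absent, so *jalG* is not transcribed.
So JalG is not produced.
With no repressor bound, *oxaS* is transcribed.
So OxaS is produced and active.
Zn²⁺ is present, so GorL is inactive.
With no repressor bound, *yilE* is transcribed.
So YilE is produced and active.
Xylulose is absent, so YilZ is active.
With repressor OxaS bound, *orvM* is not transcribed.
→ *orvM* is OFF in A.
Condition B:
Citrulline is absent, so MibH is active.
Autoinducer-2 is present, so QilW is active.
With repressor QilW bound, *jalG* is not transcribed.
So JalG is not produced.
With no repressor bound, *oxaS* is transcribed.
So OxaS is produced and active.
Zn²⁺ is absent, so GorL is active.
With repressor GorL bound, *yilE* is not transcribed.
So YilE is not produced.
Xylulose is present, so YilZ is inactive.
With repressor OxaS bound, *orvM* is not transcribed.
→ *orvM* is OFF in B.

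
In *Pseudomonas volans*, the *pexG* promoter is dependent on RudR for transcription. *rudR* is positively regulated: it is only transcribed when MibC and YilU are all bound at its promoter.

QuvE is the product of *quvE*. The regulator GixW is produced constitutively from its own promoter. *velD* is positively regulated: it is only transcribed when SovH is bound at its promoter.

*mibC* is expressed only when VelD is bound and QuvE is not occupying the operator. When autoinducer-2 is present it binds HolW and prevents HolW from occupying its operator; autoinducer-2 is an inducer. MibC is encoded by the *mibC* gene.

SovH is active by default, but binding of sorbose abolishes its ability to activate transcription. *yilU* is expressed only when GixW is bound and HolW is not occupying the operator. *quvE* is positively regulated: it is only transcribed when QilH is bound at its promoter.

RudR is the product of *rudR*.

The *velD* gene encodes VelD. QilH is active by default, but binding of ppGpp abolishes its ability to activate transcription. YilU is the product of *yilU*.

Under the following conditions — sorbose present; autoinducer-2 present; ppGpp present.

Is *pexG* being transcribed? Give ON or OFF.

OFF

Sorbose is present, so SovH is inactive.
Required activator SovH is absent, so *velD* is not transcribed.
So VelD is not produced.
ppGpp is present, so QilH is inactive.
Required activator QilH is absent, so *quvE* is not transcribed.
So QuvE is not produced.
Required activator VelD is absent, so *mibC* is not transcribed.
So MibC is not produced.
Autoinducer-2 is present, so HolW is inactive.
GixW is produced constitutively and is active.
No repressor is bound and GixW is active, so *yilU* is transcribed.
So YilU is produced and active.
Required activator MibC is absent, so *rudR* is not transcribed.
So RudR is not produced.
Required activator RudR is absent, so *pexG* is not transcribed.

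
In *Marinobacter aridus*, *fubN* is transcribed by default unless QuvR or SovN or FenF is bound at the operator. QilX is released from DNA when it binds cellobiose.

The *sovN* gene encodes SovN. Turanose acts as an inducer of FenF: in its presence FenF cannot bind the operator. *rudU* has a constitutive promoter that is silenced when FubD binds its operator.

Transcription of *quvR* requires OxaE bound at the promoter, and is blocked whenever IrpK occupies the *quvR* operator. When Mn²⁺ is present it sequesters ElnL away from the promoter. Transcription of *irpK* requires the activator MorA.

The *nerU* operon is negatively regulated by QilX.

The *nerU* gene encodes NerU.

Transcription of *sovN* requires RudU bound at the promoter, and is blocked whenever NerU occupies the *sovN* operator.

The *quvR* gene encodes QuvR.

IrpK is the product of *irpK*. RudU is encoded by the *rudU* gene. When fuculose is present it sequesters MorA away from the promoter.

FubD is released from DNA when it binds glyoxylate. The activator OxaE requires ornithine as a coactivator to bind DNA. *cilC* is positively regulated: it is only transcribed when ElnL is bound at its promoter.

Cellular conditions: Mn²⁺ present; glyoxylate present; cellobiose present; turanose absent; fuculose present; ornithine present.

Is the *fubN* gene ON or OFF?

Ornithine is present, so OxaE is active.
Fuculose is present, so MorA is inactive.
Required activator MorA is absent, so *irpK* is not transcribed.
So IrpK is not produced.
No repressor is bound and OxaE is active, so *quvR* is transcribed.
So QuvR is produced and active.
Glyoxylate is present, so FubD is inactive.
With no repressor bound, *rudU* is transcribed.
So RudU is produced and active.
Cellobiose is present, so QilX is inactive.
With no repressor bound, *nerU* is transcribed.
So NerU is produced and active.
With repressor NerU bound, *sovN* is not transcribed.
So SovN is not produced.
Turanose is absent, so FenF is active.
With repressor QuvR bound, *fubN* is not transcribed.

OFF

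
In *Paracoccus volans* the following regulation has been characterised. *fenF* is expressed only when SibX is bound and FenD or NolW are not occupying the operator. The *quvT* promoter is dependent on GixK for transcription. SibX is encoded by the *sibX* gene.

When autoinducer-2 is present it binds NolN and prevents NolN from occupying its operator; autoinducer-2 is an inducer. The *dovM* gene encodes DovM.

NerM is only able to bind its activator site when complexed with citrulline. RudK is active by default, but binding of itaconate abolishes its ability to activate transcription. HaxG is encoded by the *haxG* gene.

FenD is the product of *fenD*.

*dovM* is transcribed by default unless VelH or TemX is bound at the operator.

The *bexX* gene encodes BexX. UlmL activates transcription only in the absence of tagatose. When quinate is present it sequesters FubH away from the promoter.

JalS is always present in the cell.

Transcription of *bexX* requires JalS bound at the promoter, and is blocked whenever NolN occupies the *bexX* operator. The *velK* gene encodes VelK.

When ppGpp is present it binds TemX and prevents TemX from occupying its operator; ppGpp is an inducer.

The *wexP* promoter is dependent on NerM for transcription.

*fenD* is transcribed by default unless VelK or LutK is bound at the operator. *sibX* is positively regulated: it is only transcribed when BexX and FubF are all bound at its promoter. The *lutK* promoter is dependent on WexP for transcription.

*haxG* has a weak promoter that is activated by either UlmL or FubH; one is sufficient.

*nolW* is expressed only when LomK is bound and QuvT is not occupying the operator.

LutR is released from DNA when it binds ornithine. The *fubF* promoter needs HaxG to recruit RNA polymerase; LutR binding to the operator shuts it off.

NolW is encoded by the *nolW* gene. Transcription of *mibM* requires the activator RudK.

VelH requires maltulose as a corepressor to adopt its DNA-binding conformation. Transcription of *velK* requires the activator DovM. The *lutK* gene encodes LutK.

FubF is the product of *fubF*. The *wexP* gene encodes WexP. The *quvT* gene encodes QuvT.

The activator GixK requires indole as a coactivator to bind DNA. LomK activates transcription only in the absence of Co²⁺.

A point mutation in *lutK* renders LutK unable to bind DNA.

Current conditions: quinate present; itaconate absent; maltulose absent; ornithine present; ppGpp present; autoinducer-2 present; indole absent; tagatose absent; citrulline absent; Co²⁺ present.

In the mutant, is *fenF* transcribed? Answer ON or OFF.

ON

Maltulose is absent, so VelH is inactive.
ppGpp is present, so TemX is inactive.
With no repressor bound, *dovM* is transcribed.
So DovM is produced and active.
No repressor is bound and DovM is active, so *velK* is transcribed.
So VelK is produced and active.
LutK is non-functional in this strain, so it has no effect.
With repressor VelK bound, *fenD* is not transcribed.
So FenD is not produced.
Co²⁺ is present, so LomK is inactive.
Indole is absent, so GixK is inactive.
Required activator GixK is absent, so *quvT* is not transcribed.
So QuvT is not produced.
Required activator LomK is absent, so *nolW* is not transcribed.
So NolW is not produced.
JalS is produced constitutively and is active.
Autoinducer-2 is present, so NolN is inactive.
No repressor is bound and JalS is active, so *bexX* is transcribed.
So BexX is produced and active.
Tagatose is absent, so UlmL is active.
Quinate is present, so FubH is inactive.
Activator UlmL is present, so *haxG* is transcribed.
So HaxG is produced and active.
Ornithine is present, so LutR is inactive.
No repressor is bound and HaxG is active, so *fubF* is transcribed.
So FubF is produced and active.
No repressor is bound and BexX and FubF are active, so *sibX* is transcribed.
So SibX is produced and active.
No repressor is bound and SibX is active, so *fenF* is transcribed.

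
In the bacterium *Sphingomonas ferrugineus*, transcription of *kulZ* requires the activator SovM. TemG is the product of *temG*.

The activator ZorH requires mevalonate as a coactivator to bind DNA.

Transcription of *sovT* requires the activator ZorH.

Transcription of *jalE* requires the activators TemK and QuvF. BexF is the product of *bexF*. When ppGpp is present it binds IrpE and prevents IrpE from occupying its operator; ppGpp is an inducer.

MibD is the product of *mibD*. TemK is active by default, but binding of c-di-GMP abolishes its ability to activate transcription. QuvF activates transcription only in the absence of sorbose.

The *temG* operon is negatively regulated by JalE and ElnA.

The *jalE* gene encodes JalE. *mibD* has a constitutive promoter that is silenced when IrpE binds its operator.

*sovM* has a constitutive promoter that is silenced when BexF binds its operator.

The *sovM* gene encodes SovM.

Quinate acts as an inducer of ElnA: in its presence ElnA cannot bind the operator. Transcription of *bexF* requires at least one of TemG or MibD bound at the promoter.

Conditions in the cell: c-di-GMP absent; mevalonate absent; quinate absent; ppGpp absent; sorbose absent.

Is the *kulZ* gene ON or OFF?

c-di-GMP is absent, so TemK is active.
Sorbose is absent, so QuvF is active.
No repressor is bound and TemK and QuvF are active, so *jalE* is transcribed.
So JalE is produced and active.
Quinate is absent, so ElnA is active.
With repressor JalE bound, *temG* is not transcribed.
So TemG is not produced.
ppGpp is absent, so IrpE is active.
With repressor IrpE bound, *mibD* is not transcribed.
So MibD is not produced.
No activator is available at the *bexF* promoter, so *bexF* is not transcribed.
So BexF is not produced.
With no repressor bound, *sovM* is transcribed.
So SovM is produced and active.
No repressor is bound and SovM is active, so *kulZ* is transcribed.

ON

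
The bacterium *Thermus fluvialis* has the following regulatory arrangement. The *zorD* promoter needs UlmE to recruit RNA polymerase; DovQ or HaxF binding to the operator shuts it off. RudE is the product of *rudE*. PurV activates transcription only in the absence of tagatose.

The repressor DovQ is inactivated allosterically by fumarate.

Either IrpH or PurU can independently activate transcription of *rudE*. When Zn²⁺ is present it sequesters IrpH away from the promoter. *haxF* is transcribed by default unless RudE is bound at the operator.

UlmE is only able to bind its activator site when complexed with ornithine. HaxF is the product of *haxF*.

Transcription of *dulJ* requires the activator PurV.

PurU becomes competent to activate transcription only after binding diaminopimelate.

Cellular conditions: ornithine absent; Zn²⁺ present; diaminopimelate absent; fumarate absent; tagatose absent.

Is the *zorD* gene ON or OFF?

Fumarate is absent, so DovQ is active.
Ornithine is absent, so UlmE is inactive.
Zn²⁺ is present, so IrpH is inactive.
Diaminopimelate is absent, so PurU is inactive.
No activator is available at the *rudE* promoter, so *rudE* is not transcribed.
So RudE is not produced.
With no repressor bound, *haxF* is transcribed.
So HaxF is produced and active.
With repressor DovQ bound, *zorD* is not transcribed.

OFF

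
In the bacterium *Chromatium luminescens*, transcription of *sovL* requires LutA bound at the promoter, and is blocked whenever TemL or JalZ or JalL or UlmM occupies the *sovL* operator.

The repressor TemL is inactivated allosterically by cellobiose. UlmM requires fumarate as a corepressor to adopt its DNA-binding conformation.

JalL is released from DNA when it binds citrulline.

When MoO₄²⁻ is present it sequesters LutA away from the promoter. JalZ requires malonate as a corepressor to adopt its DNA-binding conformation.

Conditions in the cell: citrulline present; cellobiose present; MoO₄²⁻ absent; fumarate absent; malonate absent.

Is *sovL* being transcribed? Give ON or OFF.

ON

Cellobiose is present, so TemL is inactive.
Malonate is absent, so JalZ is inactive.
MoO₄²⁻ is absent, so LutA is active.
Citrulline is present, so JalL is inactive.
Fumarate is absent, so UlmM is inactive.
No repressor is bound and LutA is active, so *sovL* is transcribed.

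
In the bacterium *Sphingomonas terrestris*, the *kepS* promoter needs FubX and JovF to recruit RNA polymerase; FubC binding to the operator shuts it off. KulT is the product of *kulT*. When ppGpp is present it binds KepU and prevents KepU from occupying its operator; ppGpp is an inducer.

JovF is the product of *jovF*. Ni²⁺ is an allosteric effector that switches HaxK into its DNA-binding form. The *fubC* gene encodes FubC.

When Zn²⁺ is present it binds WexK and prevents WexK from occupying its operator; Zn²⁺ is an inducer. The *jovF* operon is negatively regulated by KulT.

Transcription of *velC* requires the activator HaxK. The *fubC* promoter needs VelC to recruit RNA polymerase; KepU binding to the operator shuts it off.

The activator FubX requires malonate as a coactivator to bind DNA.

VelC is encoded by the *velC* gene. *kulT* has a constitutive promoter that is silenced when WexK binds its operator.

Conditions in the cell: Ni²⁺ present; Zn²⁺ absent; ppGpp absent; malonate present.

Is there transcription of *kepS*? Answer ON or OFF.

Ni²⁺ is present, so HaxK is active.
No repressor is bound and HaxK is active, so *velC* is transcribed.
So VelC is produced and active.
ppGpp is absent, so KepU is active.
With repressor KepU bound, *fubC* is not transcribed.
So FubC is not produced.
Malonate is present, so FubX is active.
Zn²⁺ is absent, so WexK is active.
With repressor WexK bound, *kulT* is not transcribed.
So KulT is not produced.
With no repressor bound, *jovF* is transcribed.
So JovF is produced and active.
No repressor is bound and FubX and JovF are active, so *kepS* is transcribed.

ON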